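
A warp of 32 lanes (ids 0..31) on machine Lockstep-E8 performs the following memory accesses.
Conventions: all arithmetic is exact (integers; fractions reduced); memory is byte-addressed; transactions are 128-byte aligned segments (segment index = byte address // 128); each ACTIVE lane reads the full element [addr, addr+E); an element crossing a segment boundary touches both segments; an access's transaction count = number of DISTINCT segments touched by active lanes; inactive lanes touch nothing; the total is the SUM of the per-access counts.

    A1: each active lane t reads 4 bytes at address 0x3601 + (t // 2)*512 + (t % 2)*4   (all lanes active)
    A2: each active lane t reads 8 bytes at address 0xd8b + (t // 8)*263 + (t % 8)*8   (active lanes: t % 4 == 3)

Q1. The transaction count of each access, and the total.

A1: 16 transactions
A2: 4 transactions

Answer: 16,4; total 20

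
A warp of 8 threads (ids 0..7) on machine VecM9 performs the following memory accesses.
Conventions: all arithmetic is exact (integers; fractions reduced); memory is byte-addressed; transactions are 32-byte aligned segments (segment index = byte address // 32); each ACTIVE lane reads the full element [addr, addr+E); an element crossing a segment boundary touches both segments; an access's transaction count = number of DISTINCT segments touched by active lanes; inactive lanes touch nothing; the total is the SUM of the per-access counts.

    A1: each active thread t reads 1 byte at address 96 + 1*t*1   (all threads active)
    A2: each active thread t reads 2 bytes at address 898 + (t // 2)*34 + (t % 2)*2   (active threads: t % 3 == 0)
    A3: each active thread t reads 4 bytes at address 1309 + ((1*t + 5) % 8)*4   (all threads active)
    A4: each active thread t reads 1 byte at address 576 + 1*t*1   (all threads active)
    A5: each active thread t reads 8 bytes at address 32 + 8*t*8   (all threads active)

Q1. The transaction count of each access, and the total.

A1: 1 transaction
A2: 3 transactions
A3: 2 transactions
A4: 1 transaction
A5: 8 transactions

Answer: 1,3,2,1,8; total 15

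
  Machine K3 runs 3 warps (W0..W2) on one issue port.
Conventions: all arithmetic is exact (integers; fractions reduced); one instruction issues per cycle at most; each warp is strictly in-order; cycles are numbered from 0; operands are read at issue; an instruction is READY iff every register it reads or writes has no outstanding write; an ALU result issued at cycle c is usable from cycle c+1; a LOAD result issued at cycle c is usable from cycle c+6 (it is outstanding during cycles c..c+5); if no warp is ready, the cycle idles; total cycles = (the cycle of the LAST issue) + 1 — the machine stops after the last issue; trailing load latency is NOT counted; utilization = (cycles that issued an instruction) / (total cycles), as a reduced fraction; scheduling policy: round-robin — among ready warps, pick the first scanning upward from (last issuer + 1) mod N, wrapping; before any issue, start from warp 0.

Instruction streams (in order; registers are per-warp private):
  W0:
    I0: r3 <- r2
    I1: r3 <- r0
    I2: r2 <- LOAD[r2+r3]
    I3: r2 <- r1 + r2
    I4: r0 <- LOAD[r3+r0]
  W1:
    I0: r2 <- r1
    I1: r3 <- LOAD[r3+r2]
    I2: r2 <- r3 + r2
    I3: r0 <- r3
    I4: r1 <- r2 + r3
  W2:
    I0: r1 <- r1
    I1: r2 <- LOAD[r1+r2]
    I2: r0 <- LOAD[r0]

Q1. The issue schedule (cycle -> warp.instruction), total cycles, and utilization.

cycle 0: W0.I0
cycle 1: W1.I0
cycle 2: W2.I0
cycle 3: W0.I1
cycle 4: W1.I1
cycle 5: W2.I1
cycle 6: W0.I2
cycle 7: W2.I2
cycle 8: idle
cycle 9: idle
cycle 10: W1.I2
cycle 11: W1.I3
cycle 12: W0.I3
cycle 13: W1.I4
cycle 14: W0.I4

Answer: 15 cycles, utilization 13/15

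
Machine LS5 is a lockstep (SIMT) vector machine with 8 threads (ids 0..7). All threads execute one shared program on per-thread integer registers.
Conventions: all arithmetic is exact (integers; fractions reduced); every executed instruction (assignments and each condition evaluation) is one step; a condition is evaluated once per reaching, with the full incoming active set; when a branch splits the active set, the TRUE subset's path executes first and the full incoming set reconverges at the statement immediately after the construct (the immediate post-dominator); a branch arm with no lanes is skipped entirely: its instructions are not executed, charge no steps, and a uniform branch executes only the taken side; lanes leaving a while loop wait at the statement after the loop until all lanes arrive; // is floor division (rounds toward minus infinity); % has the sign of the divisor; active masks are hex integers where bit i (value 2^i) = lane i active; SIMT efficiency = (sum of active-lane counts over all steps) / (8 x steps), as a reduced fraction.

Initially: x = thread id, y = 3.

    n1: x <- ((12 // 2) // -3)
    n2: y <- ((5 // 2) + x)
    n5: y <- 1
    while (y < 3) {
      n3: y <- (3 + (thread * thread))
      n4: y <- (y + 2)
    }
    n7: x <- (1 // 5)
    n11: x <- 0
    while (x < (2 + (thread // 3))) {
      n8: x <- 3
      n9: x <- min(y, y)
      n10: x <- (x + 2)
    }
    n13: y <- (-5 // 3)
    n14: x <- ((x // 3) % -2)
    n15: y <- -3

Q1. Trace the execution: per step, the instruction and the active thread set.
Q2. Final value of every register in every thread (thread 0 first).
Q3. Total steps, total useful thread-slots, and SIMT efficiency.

step 0: x <- ((12 // 2) // -3)       0xff
step 1: y <- ((5 // 2) + x)          0xff
step 2: y <- 1                       0xff
step 3: eval (y < 3)                 0xff
step 4: y <- (3 + (thread * thread)) 0xff
step 5: y <- (y + 2)                 0xff
step 6: eval (y < 3)                 0xff
step 7: x <- (1 // 5)                0xff
step 8: x <- 0                       0xff
step 9: eval (x < (2 + (thread // 3))) 0xff
step 10: x <- 3                       0xff
step 11: x <- min(y, y)               0xff
step 12: x <- (x + 2)                 0xff
step 13: eval (x < (2 + (thread // 3))) 0xff
step 14: y <- (-5 // 3)               0xff
step 15: x <- ((x // 3) % -2)         0xff
step 16: y <- -3                      0xff

Answer: 17 steps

x: 0,0,-1,-1,-1,0,0,0
y: -3,-3,-3,-3,-3,-3,-3,-3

steps = 17; useful = 136; efficiency = 136/136 = 1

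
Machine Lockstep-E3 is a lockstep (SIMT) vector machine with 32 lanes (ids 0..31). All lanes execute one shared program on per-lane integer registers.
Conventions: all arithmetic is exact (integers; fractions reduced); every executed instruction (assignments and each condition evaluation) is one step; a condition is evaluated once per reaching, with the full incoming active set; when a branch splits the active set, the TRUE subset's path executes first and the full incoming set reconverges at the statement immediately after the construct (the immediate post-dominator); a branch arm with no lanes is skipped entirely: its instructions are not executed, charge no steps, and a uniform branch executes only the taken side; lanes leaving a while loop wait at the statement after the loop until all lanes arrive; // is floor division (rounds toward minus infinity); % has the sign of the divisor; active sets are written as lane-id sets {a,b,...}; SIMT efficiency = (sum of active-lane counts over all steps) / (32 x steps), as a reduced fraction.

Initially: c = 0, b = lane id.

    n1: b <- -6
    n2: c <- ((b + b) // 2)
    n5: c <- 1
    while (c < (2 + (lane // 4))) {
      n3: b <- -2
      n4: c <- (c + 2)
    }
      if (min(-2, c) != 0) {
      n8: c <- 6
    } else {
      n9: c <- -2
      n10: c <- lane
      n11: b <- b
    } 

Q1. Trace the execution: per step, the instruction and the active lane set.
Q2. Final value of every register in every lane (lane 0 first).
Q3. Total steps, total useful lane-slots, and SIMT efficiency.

step 0: b <- -6                      {0,1,2,3,4,5,6,7,8,9,10,11,12,13,14,15,16,17,18,19,20,21,22,23,24,25,26,27,28,29,30,31}
step 1: c <- ((b + b) // 2)          {0,1,2,3,4,5,6,7,8,9,10,11,12,13,14,15,16,17,18,19,20,21,22,23,24,25,26,27,28,29,30,31}
step 2: c <- 1                       {0,1,2,3,4,5,6,7,8,9,10,11,12,13,14,15,16,17,18,19,20,21,22,23,24,25,26,27,28,29,30,31}
step 3: eval (c < (2 + (lane // 4))) {0,1,2,3,4,5,6,7,8,9,10,11,12,13,14,15,16,17,18,19,20,21,22,23,24,25,26,27,28,29,30,31}
step 4: b <- -2                      {0,1,2,3,4,5,6,7,8,9,10,11,12,13,14,15,16,17,18,19,20,21,22,23,24,25,26,27,28,29,30,31}
step 5: c <- (c + 2)                 {0,1,2,3,4,5,6,7,8,9,10,11,12,13,14,15,16,17,18,19,20,21,22,23,24,25,26,27,28,29,30,31}
step 6: eval (c < (2 + (lane // 4))) {0,1,2,3,4,5,6,7,8,9,10,11,12,13,14,15,16,17,18,19,20,21,22,23,24,25,26,27,28,29,30,31}
step 7: b <- -2                      {8,9,10,11,12,13,14,15,16,17,18,19,20,21,22,23,24,25,26,27,28,29,30,31}
step 8: c <- (c + 2)                 {8,9,10,11,12,13,14,15,16,17,18,19,20,21,22,23,24,25,26,27,28,29,30,31}
step 9: eval (c < (2 + (lane // 4))) {8,9,10,11,12,13,14,15,16,17,18,19,20,21,22,23,24,25,26,27,28,29,30,31}
step 10: b <- -2                      {16,17,18,19,20,21,22,23,24,25,26,27,28,29,30,31}
step 11: c <- (c + 2)                 {16,17,18,19,20,21,22,23,24,25,26,27,28,29,30,31}
step 12: eval (c < (2 + (lane // 4))) {16,17,18,19,20,21,22,23,24,25,26,27,28,29,30,31}
step 13: b <- -2                      {24,25,26,27,28,29,30,31}
step 14: c <- (c + 2)                 {24,25,26,27,28,29,30,31}
step 15: eval (c < (2 + (lane // 4))) {24,25,26,27,28,29,30,31}
step 16: eval (min(-2, c) != 0)       {0,1,2,3,4,5,6,7,8,9,10,11,12,13,14,15,16,17,18,19,20,21,22,23,24,25,26,27,28,29,30,31}
step 17: c <- 6                       {0,1,2,3,4,5,6,7,8,9,10,11,12,13,14,15,16,17,18,19,20,21,22,23,24,25,26,27,28,29,30,31}

Answer: 18 steps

c: 6,6,6,6,6,6,6,6,6,6,6,6,6,6,6,6,6,6,6,6,6,6,6,6,6,6,6,6,6,6,6,6
b: -2,-2,-2,-2,-2,-2,-2,-2,-2,-2,-2,-2,-2,-2,-2,-2,-2,-2,-2,-2,-2,-2,-2,-2,-2,-2,-2,-2,-2,-2,-2,-2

steps = 18; useful = 432; efficiency = 432/576 = 3/4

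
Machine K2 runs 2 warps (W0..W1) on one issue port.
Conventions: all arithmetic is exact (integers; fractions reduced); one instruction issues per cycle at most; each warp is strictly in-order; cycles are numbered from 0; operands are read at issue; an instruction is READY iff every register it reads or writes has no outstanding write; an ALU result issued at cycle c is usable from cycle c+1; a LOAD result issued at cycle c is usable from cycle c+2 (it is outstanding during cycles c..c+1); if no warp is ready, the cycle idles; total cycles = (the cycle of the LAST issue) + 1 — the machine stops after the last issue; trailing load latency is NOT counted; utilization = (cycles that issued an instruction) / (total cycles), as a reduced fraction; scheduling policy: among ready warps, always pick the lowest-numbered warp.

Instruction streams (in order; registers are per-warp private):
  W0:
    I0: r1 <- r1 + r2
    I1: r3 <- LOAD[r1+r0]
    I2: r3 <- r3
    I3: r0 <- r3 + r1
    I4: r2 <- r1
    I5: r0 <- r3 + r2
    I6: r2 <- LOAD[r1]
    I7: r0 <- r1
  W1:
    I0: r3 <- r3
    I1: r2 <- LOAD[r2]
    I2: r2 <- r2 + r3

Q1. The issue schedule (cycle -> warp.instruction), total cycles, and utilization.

cycle 0: W0.I0
cycle 1: W0.I1
cycle 2: W1.I0
cycle 3: W0.I2
cycle 4: W0.I3
cycle 5: W0.I4
cycle 6: W0.I5
cycle 7: W0.I6
cycle 8: W0.I7
cycle 9: W1.I1
cycle 10: idle
cycle 11: W1.I2

Answer: 12 cycles, utilization 11/12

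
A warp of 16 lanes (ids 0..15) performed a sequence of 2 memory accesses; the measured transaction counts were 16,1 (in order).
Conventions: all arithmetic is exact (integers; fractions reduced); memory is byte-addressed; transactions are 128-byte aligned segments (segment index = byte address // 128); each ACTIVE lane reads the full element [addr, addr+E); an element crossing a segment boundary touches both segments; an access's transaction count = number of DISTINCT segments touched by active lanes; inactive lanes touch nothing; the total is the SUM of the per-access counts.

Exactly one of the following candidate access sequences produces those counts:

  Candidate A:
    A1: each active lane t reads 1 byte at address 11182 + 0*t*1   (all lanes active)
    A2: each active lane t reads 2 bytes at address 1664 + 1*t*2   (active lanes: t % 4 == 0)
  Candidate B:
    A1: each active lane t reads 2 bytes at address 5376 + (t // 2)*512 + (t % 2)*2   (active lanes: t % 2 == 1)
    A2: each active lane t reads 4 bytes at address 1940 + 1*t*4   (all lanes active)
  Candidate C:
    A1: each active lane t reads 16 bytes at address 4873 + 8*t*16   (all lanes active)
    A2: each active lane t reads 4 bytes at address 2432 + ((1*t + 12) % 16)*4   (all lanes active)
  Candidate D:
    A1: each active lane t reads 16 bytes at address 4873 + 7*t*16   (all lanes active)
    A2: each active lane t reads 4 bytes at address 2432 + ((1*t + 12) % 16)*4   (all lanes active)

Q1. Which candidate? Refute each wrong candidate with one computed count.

A: A1 gives 1 transaction, not 16
B: A1 gives 8 transactions, not 16
D: A1 gives 14 transactions, not 16
C: all counts match (16,1)

Answer: C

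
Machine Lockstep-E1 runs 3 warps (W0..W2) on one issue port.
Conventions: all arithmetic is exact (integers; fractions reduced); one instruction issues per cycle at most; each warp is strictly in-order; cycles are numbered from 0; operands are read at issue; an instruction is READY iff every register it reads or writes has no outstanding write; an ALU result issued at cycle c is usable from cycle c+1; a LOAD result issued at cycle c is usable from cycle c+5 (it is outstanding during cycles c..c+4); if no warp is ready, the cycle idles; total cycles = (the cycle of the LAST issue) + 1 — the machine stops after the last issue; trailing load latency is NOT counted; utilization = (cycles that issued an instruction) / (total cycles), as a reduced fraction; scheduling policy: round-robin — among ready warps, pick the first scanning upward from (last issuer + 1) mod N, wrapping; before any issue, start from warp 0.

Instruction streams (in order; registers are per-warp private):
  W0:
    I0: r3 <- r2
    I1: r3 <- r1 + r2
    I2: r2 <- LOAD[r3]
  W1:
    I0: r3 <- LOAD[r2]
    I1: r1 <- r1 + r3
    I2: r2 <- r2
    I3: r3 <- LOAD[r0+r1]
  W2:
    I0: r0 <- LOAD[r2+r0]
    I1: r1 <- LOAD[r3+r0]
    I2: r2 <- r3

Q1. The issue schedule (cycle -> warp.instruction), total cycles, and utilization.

cycle 0: W0.I0
cycle 1: W1.I0
cycle 2: W2.I0
cycle 3: W0.I1
cycle 4: W0.I2
cycle 5: idle
cycle 6: W1.I1
cycle 7: W2.I1
cycle 8: W1.I2
cycle 9: W2.I2
cycle 10: W1.I3

Answer: 11 cycles, utilization 10/11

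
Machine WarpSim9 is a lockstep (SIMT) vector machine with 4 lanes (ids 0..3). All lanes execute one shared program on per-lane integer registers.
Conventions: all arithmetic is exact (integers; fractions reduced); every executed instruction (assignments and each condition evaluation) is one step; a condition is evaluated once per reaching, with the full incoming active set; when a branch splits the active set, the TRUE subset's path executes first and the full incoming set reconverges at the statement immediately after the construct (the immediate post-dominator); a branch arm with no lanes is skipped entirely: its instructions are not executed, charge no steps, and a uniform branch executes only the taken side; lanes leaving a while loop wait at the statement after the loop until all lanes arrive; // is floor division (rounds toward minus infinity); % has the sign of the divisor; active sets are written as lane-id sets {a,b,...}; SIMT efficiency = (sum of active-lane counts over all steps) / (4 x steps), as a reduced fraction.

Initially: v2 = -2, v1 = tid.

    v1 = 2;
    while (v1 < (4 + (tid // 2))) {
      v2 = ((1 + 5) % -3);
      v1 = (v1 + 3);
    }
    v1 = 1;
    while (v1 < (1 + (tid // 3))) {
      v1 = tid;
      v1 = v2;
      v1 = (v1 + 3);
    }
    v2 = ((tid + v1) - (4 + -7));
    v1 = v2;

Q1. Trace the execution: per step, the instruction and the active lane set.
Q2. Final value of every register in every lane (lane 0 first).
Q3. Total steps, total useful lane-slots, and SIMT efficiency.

step 0: v1 <- 2                      {0,1,2,3}
step 1: eval (v1 < (4 + (tid // 2))) {0,1,2,3}
step 2: v2 <- ((1 + 5) % -3)         {0,1,2,3}
step 3: v1 <- (v1 + 3)               {0,1,2,3}
step 4: eval (v1 < (4 + (tid // 2))) {0,1,2,3}
step 5: v1 <- 1                      {0,1,2,3}
step 6: eval (v1 < (1 + (tid // 3))) {0,1,2,3}
step 7: v1 <- tid                    {3}
step 8: v1 <- v2                     {3}
step 9: v1 <- (v1 + 3)               {3}
step 10: eval (v1 < (1 + (tid // 3))) {3}
step 11: v2 <- ((tid + v1) - (4 + -7)) {0,1,2,3}
step 12: v1 <- v2                     {0,1,2,3}

Answer: 13 steps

v2: 4,5,6,9
v1: 4,5,6,9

steps = 13; useful = 40; efficiency = 40/52 = 10/13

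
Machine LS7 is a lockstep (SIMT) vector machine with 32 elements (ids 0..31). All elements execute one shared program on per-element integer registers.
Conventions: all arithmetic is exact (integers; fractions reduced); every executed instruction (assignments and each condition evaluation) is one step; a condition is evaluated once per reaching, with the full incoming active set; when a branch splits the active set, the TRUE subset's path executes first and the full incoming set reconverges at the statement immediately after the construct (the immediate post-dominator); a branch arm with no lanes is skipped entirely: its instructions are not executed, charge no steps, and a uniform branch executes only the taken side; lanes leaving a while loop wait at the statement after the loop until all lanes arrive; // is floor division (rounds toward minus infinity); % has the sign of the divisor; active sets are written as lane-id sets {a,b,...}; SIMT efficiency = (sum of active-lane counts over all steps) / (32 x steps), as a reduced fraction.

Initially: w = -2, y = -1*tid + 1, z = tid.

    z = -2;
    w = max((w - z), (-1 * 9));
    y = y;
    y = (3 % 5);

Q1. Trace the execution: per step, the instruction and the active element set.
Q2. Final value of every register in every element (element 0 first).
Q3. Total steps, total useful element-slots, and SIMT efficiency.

step 0: z <- -2                      {0,1,2,3,4,5,6,7,8,9,10,11,12,13,14,15,16,17,18,19,20,21,22,23,24,25,26,27,28,29,30,31}
step 1: w <- max((w - z), (-1 * 9))  {0,1,2,3,4,5,6,7,8,9,10,11,12,13,14,15,16,17,18,19,20,21,22,23,24,25,26,27,28,29,30,31}
step 2: y <- y                       {0,1,2,3,4,5,6,7,8,9,10,11,12,13,14,15,16,17,18,19,20,21,22,23,24,25,26,27,28,29,30,31}
step 3: y <- (3 % 5)                 {0,1,2,3,4,5,6,7,8,9,10,11,12,13,14,15,16,17,18,19,20,21,22,23,24,25,26,27,28,29,30,31}

Answer: 4 steps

w: 0,0,0,0,0,0,0,0,0,0,0,0,0,0,0,0,0,0,0,0,0,0,0,0,0,0,0,0,0,0,0,0
y: 3,3,3,3,3,3,3,3,3,3,3,3,3,3,3,3,3,3,3,3,3,3,3,3,3,3,3,3,3,3,3,3
z: -2,-2,-2,-2,-2,-2,-2,-2,-2,-2,-2,-2,-2,-2,-2,-2,-2,-2,-2,-2,-2,-2,-2,-2,-2,-2,-2,-2,-2,-2,-2,-2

steps = 4; useful = 128; efficiency = 128/128 = 1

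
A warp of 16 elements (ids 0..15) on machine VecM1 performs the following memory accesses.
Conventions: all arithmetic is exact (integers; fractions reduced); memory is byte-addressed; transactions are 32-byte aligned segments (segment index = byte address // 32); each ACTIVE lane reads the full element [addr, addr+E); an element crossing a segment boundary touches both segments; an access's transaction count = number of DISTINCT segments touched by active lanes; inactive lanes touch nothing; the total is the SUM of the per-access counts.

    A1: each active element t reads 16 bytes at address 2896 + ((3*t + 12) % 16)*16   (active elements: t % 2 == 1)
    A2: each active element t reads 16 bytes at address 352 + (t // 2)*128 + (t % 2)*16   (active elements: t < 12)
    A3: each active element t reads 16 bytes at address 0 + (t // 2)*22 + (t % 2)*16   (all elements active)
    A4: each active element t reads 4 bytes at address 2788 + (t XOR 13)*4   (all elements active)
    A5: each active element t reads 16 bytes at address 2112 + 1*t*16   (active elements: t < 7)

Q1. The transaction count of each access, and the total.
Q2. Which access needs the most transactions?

A1: 8 transactions
A2: 6 transactions
A3: 6 transactions
A4: 3 transactions
A5: 4 transactions

Answer: 8,6,6,3,4; total 27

Answer: A1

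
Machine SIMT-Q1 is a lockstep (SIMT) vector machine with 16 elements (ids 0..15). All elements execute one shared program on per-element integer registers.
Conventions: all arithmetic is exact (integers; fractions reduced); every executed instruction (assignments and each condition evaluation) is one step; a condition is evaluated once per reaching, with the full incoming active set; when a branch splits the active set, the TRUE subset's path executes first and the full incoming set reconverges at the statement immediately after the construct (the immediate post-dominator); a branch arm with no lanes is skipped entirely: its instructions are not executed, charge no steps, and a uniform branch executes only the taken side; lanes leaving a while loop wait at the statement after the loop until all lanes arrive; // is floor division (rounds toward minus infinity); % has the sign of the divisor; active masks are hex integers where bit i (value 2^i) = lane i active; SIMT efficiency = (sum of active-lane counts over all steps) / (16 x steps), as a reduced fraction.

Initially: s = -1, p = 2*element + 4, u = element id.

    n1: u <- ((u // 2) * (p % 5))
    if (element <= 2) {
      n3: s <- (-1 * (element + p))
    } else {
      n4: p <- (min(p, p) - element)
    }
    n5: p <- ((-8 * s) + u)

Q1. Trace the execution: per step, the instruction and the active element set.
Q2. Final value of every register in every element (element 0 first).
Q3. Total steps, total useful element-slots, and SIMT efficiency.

step 0: u <- ((u // 2) * (p % 5))    0xffff
step 1: eval (element <= 2)          0xffff
step 2: s <- (-1 * (element + p))    0x0007
step 3: p <- (min(p, p) - element)   0xfff8
step 4: p <- ((-8 * s) + u)          0xffff

Answer: 5 steps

s: -4,-7,-10,-1,-1,-1,-1,-1,-1,-1,-1,-1,-1,-1,-1,-1
p: 32,56,83,8,12,16,11,17,8,16,28,13,26,8,22,36
u: 0,0,3,0,4,8,3,9,0,8,20,5,18,0,14,28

steps = 5; useful = 64; efficiency = 64/80 = 4/5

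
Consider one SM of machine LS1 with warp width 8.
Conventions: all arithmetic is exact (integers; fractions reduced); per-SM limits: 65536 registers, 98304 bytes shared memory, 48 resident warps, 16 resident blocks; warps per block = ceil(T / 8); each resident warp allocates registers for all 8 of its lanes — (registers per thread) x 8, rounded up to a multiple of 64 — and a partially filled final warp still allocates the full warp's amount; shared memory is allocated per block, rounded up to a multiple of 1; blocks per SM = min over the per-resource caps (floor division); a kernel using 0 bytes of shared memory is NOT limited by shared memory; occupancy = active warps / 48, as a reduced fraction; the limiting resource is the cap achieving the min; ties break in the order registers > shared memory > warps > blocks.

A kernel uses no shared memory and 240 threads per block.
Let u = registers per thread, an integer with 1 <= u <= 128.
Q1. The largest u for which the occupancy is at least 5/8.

Answer: u = 128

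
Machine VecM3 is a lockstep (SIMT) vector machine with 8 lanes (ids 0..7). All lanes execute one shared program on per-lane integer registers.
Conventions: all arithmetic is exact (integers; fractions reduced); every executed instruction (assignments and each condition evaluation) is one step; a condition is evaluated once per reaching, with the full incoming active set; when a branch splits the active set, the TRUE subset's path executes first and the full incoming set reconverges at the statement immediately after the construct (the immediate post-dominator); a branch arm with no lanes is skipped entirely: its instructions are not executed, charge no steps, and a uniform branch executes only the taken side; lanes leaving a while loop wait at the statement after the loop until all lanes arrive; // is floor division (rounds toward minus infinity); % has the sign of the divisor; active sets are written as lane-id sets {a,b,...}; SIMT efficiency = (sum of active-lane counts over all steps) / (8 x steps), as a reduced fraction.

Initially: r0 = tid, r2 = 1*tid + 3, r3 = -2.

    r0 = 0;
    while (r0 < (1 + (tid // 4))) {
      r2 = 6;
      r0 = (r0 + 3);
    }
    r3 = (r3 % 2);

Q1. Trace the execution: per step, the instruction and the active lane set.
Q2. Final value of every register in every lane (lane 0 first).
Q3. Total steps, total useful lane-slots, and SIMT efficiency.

step 0: r0 <- 0                      {0,1,2,3,4,5,6,7}
step 1: eval (r0 < (1 + (tid // 4))) {0,1,2,3,4,5,6,7}
step 2: r2 <- 6                      {0,1,2,3,4,5,6,7}
step 3: r0 <- (r0 + 3)               {0,1,2,3,4,5,6,7}
step 4: eval (r0 < (1 + (tid // 4))) {0,1,2,3,4,5,6,7}
step 5: r3 <- (r3 % 2)               {0,1,2,3,4,5,6,7}

Answer: 6 steps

r0: 3,3,3,3,3,3,3,3
r2: 6,6,6,6,6,6,6,6
r3: 0,0,0,0,0,0,0,0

steps = 6; useful = 48; efficiency = 48/48 = 1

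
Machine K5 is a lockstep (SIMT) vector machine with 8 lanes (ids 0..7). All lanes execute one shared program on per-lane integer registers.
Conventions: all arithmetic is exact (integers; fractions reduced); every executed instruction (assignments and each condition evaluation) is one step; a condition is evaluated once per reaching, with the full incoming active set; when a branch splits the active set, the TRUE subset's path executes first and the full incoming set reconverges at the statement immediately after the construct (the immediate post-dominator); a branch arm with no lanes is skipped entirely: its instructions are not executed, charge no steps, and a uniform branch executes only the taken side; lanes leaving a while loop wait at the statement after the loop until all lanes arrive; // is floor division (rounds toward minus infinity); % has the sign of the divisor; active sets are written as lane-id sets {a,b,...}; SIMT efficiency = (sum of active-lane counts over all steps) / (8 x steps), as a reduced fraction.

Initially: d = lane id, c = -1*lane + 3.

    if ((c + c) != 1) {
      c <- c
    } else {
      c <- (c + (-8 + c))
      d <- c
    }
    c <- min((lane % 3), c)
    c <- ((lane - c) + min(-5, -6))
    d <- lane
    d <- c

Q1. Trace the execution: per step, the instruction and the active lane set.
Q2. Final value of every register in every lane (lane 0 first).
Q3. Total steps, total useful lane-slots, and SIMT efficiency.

step 0: eval ((c + c) != 1)          {0,1,2,3,4,5,6,7}
step 1: c <- c                       {0,1,2,3,4,5,6,7}
step 2: c <- min((lane % 3), c)      {0,1,2,3,4,5,6,7}
step 3: c <- ((lane - c) + min(-5, -6)) {0,1,2,3,4,5,6,7}
step 4: d <- lane                    {0,1,2,3,4,5,6,7}
step 5: d <- c                       {0,1,2,3,4,5,6,7}

Answer: 6 steps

d: -6,-6,-5,-3,-1,1,3,5
c: -6,-6,-5,-3,-1,1,3,5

steps = 6; useful = 48; efficiency = 48/48 = 1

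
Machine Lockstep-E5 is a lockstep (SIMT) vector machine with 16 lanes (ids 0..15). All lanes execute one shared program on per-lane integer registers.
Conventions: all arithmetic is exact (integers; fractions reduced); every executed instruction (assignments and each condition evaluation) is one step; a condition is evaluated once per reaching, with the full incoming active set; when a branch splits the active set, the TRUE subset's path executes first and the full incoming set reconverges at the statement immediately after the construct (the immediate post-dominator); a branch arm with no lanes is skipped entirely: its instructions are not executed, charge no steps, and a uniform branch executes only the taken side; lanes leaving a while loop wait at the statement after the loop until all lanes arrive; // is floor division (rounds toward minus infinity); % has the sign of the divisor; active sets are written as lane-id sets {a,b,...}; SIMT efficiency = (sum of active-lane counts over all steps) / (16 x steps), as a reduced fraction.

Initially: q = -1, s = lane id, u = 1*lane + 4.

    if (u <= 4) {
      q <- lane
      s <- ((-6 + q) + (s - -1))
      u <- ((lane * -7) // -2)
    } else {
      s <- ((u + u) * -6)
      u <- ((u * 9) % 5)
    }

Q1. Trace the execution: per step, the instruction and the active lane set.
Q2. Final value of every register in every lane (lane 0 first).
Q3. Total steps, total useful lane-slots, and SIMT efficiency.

step 0: eval (u <= 4)                {0,1,2,3,4,5,6,7,8,9,10,11,12,13,14,15}
step 1: q <- lane                    {0}
step 2: s <- ((-6 + q) + (s - -1))   {0}
step 3: u <- ((lane * -7) // -2)     {0}
step 4: s <- ((u + u) * -6)          {1,2,3,4,5,6,7,8,9,10,11,12,13,14,15}
step 5: u <- ((u * 9) % 5)           {1,2,3,4,5,6,7,8,9,10,11,12,13,14,15}

Answer: 6 steps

q: 0,-1,-1,-1,-1,-1,-1,-1,-1,-1,-1,-1,-1,-1,-1,-1
s: -5,-60,-72,-84,-96,-108,-120,-132,-144,-156,-168,-180,-192,-204,-216,-228
u: 0,0,4,3,2,1,0,4,3,2,1,0,4,3,2,1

steps = 6; useful = 49; efficiency = 49/96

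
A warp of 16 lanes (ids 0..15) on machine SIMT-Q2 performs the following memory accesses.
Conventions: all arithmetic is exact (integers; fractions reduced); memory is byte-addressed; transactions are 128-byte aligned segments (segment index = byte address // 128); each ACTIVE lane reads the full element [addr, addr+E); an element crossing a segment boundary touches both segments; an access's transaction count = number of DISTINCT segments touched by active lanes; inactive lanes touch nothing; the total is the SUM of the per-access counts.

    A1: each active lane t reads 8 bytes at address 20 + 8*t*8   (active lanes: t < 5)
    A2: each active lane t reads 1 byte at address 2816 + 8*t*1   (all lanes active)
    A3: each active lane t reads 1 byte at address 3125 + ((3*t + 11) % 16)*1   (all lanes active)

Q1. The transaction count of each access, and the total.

A1: 3 transactions
A2: 1 transaction
A3: 1 transaction

Answer: 3,1,1; total 5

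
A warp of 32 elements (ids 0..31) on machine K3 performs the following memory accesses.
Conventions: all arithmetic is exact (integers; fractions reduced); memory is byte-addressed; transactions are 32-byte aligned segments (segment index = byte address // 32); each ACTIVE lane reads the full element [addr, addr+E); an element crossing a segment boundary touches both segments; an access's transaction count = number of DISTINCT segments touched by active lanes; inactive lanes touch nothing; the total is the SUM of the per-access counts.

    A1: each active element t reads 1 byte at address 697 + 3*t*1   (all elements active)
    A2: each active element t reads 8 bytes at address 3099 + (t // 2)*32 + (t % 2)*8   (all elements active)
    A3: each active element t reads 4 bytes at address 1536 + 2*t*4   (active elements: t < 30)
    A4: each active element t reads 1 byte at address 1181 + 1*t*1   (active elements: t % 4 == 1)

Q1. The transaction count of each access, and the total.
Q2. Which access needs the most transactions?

A1: 4 transactions
A2: 17 transactions
A3: 8 transactions
A4: 2 transactions

Answer: 4,17,8,2; total 31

Answer: A2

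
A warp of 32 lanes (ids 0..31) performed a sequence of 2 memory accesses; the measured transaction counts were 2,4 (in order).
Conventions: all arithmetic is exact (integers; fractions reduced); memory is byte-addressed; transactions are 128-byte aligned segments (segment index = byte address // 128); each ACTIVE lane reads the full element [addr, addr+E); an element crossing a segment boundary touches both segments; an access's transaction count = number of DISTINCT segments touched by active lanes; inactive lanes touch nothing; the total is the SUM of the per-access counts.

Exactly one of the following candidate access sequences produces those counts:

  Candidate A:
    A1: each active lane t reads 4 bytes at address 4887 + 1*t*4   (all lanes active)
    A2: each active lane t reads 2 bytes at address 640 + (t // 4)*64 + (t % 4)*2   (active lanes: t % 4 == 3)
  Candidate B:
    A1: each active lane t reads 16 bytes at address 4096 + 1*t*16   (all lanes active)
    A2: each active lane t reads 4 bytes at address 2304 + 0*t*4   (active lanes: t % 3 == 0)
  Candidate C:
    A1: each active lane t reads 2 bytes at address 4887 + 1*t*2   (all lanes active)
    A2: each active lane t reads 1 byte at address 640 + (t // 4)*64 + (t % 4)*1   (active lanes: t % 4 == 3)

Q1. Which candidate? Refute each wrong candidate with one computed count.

B: A1 gives 4 transactions, not 2
C: A1 gives 1 transaction, not 2
A: all counts match (2,4)

Answer: A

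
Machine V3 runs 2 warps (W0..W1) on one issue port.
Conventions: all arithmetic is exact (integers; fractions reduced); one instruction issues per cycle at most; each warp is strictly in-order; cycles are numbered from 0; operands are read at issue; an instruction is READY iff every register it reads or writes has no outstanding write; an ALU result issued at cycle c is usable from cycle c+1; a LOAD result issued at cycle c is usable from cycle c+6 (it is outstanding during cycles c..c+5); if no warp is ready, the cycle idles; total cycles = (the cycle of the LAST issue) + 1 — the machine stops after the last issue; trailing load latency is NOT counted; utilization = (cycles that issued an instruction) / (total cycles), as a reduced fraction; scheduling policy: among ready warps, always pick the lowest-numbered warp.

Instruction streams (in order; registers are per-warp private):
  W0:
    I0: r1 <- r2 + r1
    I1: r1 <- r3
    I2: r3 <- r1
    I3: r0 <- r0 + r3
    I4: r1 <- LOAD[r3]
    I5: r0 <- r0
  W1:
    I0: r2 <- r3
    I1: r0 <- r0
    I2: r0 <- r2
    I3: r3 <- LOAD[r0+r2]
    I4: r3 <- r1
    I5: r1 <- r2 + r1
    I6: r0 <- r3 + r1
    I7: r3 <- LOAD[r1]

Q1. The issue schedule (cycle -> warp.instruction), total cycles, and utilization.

cycle 0: W0.I0
cycle 1: W0.I1
cycle 2: W0.I2
cycle 3: W0.I3
cycle 4: W0.I4
cycle 5: W0.I5
cycle 6: W1.I0
cycle 7: W1.I1
cycle 8: W1.I2
cycle 9: W1.I3
cycle 10: idle
cycle 11: idle
cycle 12: idle
cycle 13: idle
cycle 14: idle
cycle 15: W1.I4
cycle 16: W1.I5
cycle 17: W1.I6
cycle 18: W1.I7

Answer: 19 cycles, utilization 14/19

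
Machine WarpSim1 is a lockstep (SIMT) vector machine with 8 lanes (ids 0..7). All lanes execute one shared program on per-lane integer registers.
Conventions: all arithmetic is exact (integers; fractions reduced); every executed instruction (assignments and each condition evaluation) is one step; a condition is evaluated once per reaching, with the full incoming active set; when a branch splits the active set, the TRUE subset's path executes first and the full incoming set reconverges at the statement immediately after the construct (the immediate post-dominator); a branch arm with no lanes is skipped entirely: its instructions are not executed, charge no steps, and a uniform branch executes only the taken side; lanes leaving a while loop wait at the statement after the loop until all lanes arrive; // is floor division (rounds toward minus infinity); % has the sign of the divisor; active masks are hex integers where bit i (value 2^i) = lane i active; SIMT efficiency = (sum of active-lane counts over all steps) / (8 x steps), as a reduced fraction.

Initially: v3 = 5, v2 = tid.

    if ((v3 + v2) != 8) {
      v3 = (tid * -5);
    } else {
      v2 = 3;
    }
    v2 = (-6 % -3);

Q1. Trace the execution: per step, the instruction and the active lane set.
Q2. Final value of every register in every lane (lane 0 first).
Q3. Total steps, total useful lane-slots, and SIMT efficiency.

step 0: eval ((v3 + v2) != 8)        0xff
step 1: v3 <- (tid * -5)             0xf7
step 2: v2 <- 3                      0x08
step 3: v2 <- (-6 % -3)              0xff

Answer: 4 steps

v3: 0,-5,-10,5,-20,-25,-30,-35
v2: 0,0,0,0,0,0,0,0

steps = 4; useful = 24; efficiency = 24/32 = 3/4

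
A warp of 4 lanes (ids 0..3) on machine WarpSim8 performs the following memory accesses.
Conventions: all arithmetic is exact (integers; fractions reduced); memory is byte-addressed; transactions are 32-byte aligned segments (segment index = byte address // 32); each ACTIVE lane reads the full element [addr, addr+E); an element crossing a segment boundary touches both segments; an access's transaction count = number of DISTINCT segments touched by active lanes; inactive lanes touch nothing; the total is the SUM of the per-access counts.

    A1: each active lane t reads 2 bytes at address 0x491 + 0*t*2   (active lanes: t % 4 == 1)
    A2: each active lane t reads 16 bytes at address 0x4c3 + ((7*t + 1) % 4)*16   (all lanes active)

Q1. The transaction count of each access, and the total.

A1: 1 transaction
A2: 3 transactions

Answer: 1,3; total 4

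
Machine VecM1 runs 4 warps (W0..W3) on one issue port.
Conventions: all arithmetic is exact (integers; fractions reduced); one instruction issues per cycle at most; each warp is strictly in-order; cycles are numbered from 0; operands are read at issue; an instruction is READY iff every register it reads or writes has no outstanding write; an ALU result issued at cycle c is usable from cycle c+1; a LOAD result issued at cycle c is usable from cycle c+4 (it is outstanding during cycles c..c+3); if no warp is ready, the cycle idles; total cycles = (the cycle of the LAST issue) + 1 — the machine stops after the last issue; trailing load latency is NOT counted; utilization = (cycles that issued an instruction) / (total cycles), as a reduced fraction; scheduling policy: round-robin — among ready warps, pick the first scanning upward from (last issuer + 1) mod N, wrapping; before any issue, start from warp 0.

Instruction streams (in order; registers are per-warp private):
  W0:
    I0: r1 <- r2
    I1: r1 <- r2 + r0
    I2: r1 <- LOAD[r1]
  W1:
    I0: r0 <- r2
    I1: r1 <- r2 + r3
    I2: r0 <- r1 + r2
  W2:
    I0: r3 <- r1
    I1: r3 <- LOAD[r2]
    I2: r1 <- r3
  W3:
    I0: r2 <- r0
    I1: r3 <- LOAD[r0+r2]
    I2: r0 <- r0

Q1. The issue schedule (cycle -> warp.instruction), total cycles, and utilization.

cycle 0: W0.I0
cycle 1: W1.I0
cycle 2: W2.I0
cycle 3: W3.I0
cycle 4: W0.I1
cycle 5: W1.I1
cycle 6: W2.I1
cycle 7: W3.I1
cycle 8: W0.I2
cycle 9: W1.I2
cycle 10: W2.I2
cycle 11: W3.I2

Answer: 12 cycles, utilization 1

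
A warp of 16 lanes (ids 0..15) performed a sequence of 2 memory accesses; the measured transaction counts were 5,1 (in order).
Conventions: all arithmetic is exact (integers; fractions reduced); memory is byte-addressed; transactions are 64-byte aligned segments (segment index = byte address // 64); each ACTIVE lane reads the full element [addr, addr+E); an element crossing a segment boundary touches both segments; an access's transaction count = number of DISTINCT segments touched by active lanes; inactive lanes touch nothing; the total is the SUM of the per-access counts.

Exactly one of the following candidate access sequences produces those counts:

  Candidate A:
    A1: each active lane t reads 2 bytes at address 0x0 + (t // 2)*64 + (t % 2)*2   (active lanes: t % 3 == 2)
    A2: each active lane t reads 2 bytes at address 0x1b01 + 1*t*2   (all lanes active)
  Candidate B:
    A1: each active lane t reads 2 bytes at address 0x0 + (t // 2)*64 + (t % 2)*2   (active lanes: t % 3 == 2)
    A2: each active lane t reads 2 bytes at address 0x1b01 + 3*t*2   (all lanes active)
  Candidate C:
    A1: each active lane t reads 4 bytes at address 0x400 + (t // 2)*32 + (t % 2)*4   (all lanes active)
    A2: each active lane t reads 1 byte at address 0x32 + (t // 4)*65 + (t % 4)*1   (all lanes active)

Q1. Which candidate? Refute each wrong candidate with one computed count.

B: A2 gives 2 transactions, not 1
C: A1 gives 4 transactions, not 5
A: all counts match (5,1)

Answer: A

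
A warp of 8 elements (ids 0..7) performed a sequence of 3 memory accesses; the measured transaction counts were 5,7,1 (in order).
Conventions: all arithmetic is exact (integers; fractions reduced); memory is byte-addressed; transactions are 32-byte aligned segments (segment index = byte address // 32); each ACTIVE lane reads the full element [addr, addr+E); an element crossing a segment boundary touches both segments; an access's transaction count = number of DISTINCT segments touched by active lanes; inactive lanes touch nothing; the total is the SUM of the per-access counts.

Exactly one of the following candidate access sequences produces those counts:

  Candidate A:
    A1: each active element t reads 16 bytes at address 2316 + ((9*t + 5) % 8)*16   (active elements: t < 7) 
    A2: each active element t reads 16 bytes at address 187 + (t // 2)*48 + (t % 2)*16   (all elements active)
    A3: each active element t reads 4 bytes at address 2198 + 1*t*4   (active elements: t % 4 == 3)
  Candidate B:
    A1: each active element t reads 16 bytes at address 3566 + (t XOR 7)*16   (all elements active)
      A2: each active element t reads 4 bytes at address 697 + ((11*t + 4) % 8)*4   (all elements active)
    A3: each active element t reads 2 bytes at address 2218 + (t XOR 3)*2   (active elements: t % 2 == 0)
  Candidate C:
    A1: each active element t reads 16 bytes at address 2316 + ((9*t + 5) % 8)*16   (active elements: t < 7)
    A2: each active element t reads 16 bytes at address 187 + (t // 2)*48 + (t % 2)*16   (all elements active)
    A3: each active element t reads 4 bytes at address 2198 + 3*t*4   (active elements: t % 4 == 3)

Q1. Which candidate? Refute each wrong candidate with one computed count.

B: A2 gives 2 transactions, not 7
C: A3 gives 2 transactions, not 1
A: all counts match (5,7,1)

Answer: A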